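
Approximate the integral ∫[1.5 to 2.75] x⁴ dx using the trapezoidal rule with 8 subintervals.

f(x) = x⁴
a = 1.5, b = 2.75, n = 8
h = (b - a)/n = 0.156250

Trapezoidal rule: (h/2)[f(x₀) + 2f(x₁) + 2f(x₂) + ... + f(xₙ)]

x_0 = 1.5000, f(x_0) = 5.062500, coefficient = 1
x_1 = 1.6562, f(x_1) = 7.524949, coefficient = 2
x_2 = 1.8125, f(x_2) = 10.792252, coefficient = 2
x_3 = 1.9688, f(x_3) = 15.023194, coefficient = 2
x_4 = 2.1250, f(x_4) = 20.390869, coefficient = 2
x_5 = 2.2812, f(x_5) = 27.082673, coefficient = 2
x_6 = 2.4375, f(x_6) = 35.300308, coefficient = 2
x_7 = 2.5938, f(x_7) = 45.259782, coefficient = 2
x_8 = 2.7500, f(x_8) = 57.191406, coefficient = 1

I ≈ (0.156250/2) × 385.001961 = 30.078278
Exact value: 29.936523
Error: 0.141755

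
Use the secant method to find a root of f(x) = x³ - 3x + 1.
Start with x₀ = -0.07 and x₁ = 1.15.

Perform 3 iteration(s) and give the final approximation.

f(x) = x³ - 3x + 1
x₀ = -0.07, x₁ = 1.15

Secant formula: x_{n+1} = x_n - f(x_n)(x_n - x_{n-1})/(f(x_n) - f(x_{n-1}))

Iteration 1:
  f(-0.070000) = 1.209657
  f(1.150000) = -0.929125
  x_2 = 1.150000 - (-0.929125)×(1.150000 - (-0.070000))/(-0.929125 - 1.209657)
       = 0.620010
Iteration 2:
  f(1.150000) = -0.929125
  f(0.620010) = -0.621691
  x_3 = 0.620010 - (-0.621691)×(0.620010 - 1.150000)/(-0.621691 - (-0.929125))
       = -0.451731
Iteration 3:
  f(0.620010) = -0.621691
  f(-0.451731) = 2.263013
  x_4 = -0.451731 - 2.263013×(-0.451731 - 0.620010)/(2.263013 - (-0.621691))
       = 0.389036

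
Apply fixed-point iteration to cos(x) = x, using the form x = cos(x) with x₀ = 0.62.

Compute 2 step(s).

Equation: cos(x) = x
Fixed-point form: x = cos(x)
x₀ = 0.62

x_1 = g(0.620000) = 0.813878
x_2 = g(0.813878) = 0.686684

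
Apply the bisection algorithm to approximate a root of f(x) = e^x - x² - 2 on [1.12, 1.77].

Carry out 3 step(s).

f(x) = e^x - x² - 2
Initial interval: [1.12, 1.77]

Iteration 1:
  c_1 = (1.120000 + 1.770000)/2 = 1.445000
  f(c_1) = f(1.445000) = 0.153827
  f(a) × f(c) < 0, new interval: [1.120000, 1.445000]
Iteration 2:
  c_2 = (1.120000 + 1.445000)/2 = 1.282500
  f(c_2) = f(1.282500) = -0.039164
  f(a) × f(c) ≥ 0, new interval: [1.282500, 1.445000]
Iteration 3:
  c_3 = (1.282500 + 1.445000)/2 = 1.363750
  f(c_3) = f(1.363750) = 0.051017
  f(a) × f(c) < 0, new interval: [1.282500, 1.363750]

After 3 iteration(s), the approximation is c_3 = 1.363750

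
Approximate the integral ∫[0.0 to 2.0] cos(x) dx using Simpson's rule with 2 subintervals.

f(x) = cos(x)
a = 0.0, b = 2.0, n = 2
h = (b - a)/n = 1.000000

Simpson's rule: (h/3)[f(x₀) + 4f(x₁) + 2f(x₂) + ... + f(xₙ)]

x_0 = 0.0000, f(x_0) = 1.000000, coefficient = 1
x_1 = 1.0000, f(x_1) = 0.540302, coefficient = 4
x_2 = 2.0000, f(x_2) = -0.416147, coefficient = 1

I ≈ (1.000000/3) × 2.745062 = 0.915021
Exact value: 0.909297
Error: 0.005723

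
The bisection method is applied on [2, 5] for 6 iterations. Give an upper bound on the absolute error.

Bisection error bound: |error| ≤ (b-a)/2^n
|error| ≤ (5 - 2)/2^6 = 3/2^6
|error| ≤ 0.0468750000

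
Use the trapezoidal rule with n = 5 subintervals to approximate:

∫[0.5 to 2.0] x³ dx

f(x) = x³
a = 0.5, b = 2.0, n = 5
h = (b - a)/n = 0.300000

Trapezoidal rule: (h/2)[f(x₀) + 2f(x₁) + 2f(x₂) + ... + f(xₙ)]

x_0 = 0.5000, f(x_0) = 0.125000, coefficient = 1
x_1 = 0.8000, f(x_1) = 0.512000, coefficient = 2
x_2 = 1.1000, f(x_2) = 1.331000, coefficient = 2
x_3 = 1.4000, f(x_3) = 2.744000, coefficient = 2
x_4 = 1.7000, f(x_4) = 4.913000, coefficient = 2
x_5 = 2.0000, f(x_5) = 8.000000, coefficient = 1

I ≈ (0.300000/2) × 27.125000 = 4.068750
Exact value: 3.984375
Error: 0.084375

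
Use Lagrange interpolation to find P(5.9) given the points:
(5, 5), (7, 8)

Lagrange interpolation formula:
P(x) = Σ yᵢ × Lᵢ(x)
where Lᵢ(x) = Π_{j≠i} (x - xⱼ)/(xᵢ - xⱼ)

L_0(5.9) = (5.9 - 7)/(5 - 7) = 0.550000
L_1(5.9) = (5.9 - 5)/(7 - 5) = 0.450000

P(5.9) = 5×L_0(5.9) + 8×L_1(5.9)
P(5.9) = 6.350000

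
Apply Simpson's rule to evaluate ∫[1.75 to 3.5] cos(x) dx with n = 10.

f(x) = cos(x)
a = 1.75, b = 3.5, n = 10
h = (b - a)/n = 0.175000

Simpson's rule: (h/3)[f(x₀) + 4f(x₁) + 2f(x₂) + ... + f(xₙ)]

x_0 = 1.7500, f(x_0) = -0.178246, coefficient = 1
x_1 = 1.9250, f(x_1) = -0.346844, coefficient = 4
x_2 = 2.1000, f(x_2) = -0.504846, coefficient = 2
x_3 = 2.2750, f(x_3) = -0.647427, coefficient = 4
x_4 = 2.4500, f(x_4) = -0.770231, coefficient = 2
x_5 = 2.6250, f(x_5) = -0.869507, coefficient = 4
x_6 = 2.8000, f(x_6) = -0.942222, coefficient = 2
x_7 = 2.9750, f(x_7) = -0.986156, coefficient = 4
x_8 = 3.1500, f(x_8) = -0.999965, coefficient = 2
x_9 = 3.3250, f(x_9) = -0.983228, coefficient = 4
x_10 = 3.5000, f(x_10) = -0.936457, coefficient = 1

I ≈ (0.175000/3) × -22.881877 = -1.334776
Exact value: -1.334769
Error: 0.000007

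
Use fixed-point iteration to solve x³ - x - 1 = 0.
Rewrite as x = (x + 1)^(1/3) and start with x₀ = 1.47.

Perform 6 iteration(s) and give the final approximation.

Equation: x³ - x - 1 = 0
Fixed-point form: x = (x + 1)^(1/3)
x₀ = 1.47

x_1 = g(1.470000) = 1.351758
x_2 = g(1.351758) = 1.329834
x_3 = g(1.329834) = 1.325689
x_4 = g(1.325689) = 1.324902
x_5 = g(1.324902) = 1.324753
x_6 = g(1.324753) = 1.324725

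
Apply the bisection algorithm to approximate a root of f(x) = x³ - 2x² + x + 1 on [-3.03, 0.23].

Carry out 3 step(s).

f(x) = x³ - 2x² + x + 1
Initial interval: [-3.03, 0.23]

Iteration 1:
  c_1 = (-3.030000 + 0.230000)/2 = -1.400000
  f(c_1) = f(-1.400000) = -7.064000
  f(a) × f(c) ≥ 0, new interval: [-1.400000, 0.230000]
Iteration 2:
  c_2 = (-1.400000 + 0.230000)/2 = -0.585000
  f(c_2) = f(-0.585000) = -0.469652
  f(a) × f(c) ≥ 0, new interval: [-0.585000, 0.230000]
Iteration 3:
  c_3 = (-0.585000 + 0.230000)/2 = -0.177500
  f(c_3) = f(-0.177500) = 0.753895
  f(a) × f(c) < 0, new interval: [-0.585000, -0.177500]

After 3 iteration(s), the approximation is c_3 = -0.177500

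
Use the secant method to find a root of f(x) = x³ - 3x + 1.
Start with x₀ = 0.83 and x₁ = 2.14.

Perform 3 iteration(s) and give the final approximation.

f(x) = x³ - 3x + 1
x₀ = 0.83, x₁ = 2.14

Secant formula: x_{n+1} = x_n - f(x_n)(x_n - x_{n-1})/(f(x_n) - f(x_{n-1}))

Iteration 1:
  f(0.830000) = -0.918213
  f(2.140000) = 4.380344
  x_2 = 2.140000 - 4.380344×(2.140000 - 0.830000)/(4.380344 - (-0.918213))
       = 1.057016
Iteration 2:
  f(2.140000) = 4.380344
  f(1.057016) = -0.990062
  x_3 = 1.057016 - (-0.990062)×(1.057016 - 2.140000)/(-0.990062 - 4.380344)
       = 1.256670
Iteration 3:
  f(1.057016) = -0.990062
  f(1.256670) = -0.785452
  x_4 = 1.256670 - (-0.785452)×(1.256670 - 1.057016)/(-0.785452 - (-0.990062))
       = 2.023097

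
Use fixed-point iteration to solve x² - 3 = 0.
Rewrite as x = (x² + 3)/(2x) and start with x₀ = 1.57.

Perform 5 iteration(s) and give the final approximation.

Equation: x² - 3 = 0
Fixed-point form: x = (x² + 3)/(2x)
x₀ = 1.57

x_1 = g(1.570000) = 1.740414
x_2 = g(1.740414) = 1.732071
x_3 = g(1.732071) = 1.732051
x_4 = g(1.732051) = 1.732051
x_5 = g(1.732051) = 1.732051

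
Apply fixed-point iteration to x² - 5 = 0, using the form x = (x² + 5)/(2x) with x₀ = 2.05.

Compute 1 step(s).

Equation: x² - 5 = 0
Fixed-point form: x = (x² + 5)/(2x)
x₀ = 2.05

x_1 = g(2.050000) = 2.244512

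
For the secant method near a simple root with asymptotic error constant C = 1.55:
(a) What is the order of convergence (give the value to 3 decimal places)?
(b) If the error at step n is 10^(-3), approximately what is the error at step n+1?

(a) Secant method has superlinear convergence with order φ = (1+√5)/2 ≈ 1.618.
    This means |e_{n+1}| ≈ C|e_n|^1.618.

(b) With |e_n| = 10^(-3) and C = 1.55:
    |e_{n+1}| ≈ 1.55 × (10^(-3))^1.618 = 1.55 × 10^(-4.85)

(a) ≈ 1.618 (golden ratio); (b) |e_{n+1}| ≈ 2.169e-05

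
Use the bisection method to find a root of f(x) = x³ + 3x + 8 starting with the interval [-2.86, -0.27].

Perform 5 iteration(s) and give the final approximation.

f(x) = x³ + 3x + 8
Initial interval: [-2.86, -0.27]

Iteration 1:
  c_1 = (-2.860000 + (-0.270000))/2 = -1.565000
  f(c_1) = f(-1.565000) = -0.528037
  f(a) × f(c) ≥ 0, new interval: [-1.565000, -0.270000]
Iteration 2:
  c_2 = (-1.565000 + (-0.270000))/2 = -0.917500
  f(c_2) = f(-0.917500) = 4.475143
  f(a) × f(c) < 0, new interval: [-1.565000, -0.917500]
Iteration 3:
  c_3 = (-1.565000 + (-0.917500))/2 = -1.241250
  f(c_3) = f(-1.241250) = 2.363854
  f(a) × f(c) < 0, new interval: [-1.565000, -1.241250]
Iteration 4:
  c_4 = (-1.565000 + (-1.241250))/2 = -1.403125
  f(c_4) = f(-1.403125) = 1.028209
  f(a) × f(c) < 0, new interval: [-1.565000, -1.403125]
Iteration 5:
  c_5 = (-1.565000 + (-1.403125))/2 = -1.484062
  f(c_5) = f(-1.484062) = 0.279252
  f(a) × f(c) < 0, new interval: [-1.565000, -1.484062]

After 5 iteration(s), the approximation is c_5 = -1.484062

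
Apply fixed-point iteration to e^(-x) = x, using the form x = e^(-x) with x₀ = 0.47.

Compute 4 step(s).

Equation: e^(-x) = x
Fixed-point form: x = e^(-x)
x₀ = 0.47

x_1 = g(0.470000) = 0.625002
x_2 = g(0.625002) = 0.535260
x_3 = g(0.535260) = 0.585517
x_4 = g(0.585517) = 0.556818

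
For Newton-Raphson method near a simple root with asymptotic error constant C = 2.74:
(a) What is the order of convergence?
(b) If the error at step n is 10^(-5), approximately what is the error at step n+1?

(a) Newton-Raphson has quadratic (order 2) convergence near simple roots.
    This means |e_{n+1}| ≈ C|e_n|².

(b) With |e_n| = 10^(-5) and C = 2.74:
    |e_{n+1}| ≈ 2.74 × (10^(-5))² = 2.74 × 10^(-10)

(a) 2 (quadratic); (b) |e_{n+1}| ≈ 2.740e-10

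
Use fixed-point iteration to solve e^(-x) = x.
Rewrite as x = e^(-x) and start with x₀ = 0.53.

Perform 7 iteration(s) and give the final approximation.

Equation: e^(-x) = x
Fixed-point form: x = e^(-x)
x₀ = 0.53

x_1 = g(0.530000) = 0.588605
x_2 = g(0.588605) = 0.555101
x_3 = g(0.555101) = 0.574014
x_4 = g(0.574014) = 0.563260
x_5 = g(0.563260) = 0.569350
x_6 = g(0.569350) = 0.565893
x_7 = g(0.565893) = 0.567853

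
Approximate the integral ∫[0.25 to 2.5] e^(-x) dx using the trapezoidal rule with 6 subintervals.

f(x) = e^(-x)
a = 0.25, b = 2.5, n = 6
h = (b - a)/n = 0.375000

Trapezoidal rule: (h/2)[f(x₀) + 2f(x₁) + 2f(x₂) + ... + f(xₙ)]

x_0 = 0.2500, f(x_0) = 0.778801, coefficient = 1
x_1 = 0.6250, f(x_1) = 0.535261, coefficient = 2
x_2 = 1.0000, f(x_2) = 0.367879, coefficient = 2
x_3 = 1.3750, f(x_3) = 0.252840, coefficient = 2
x_4 = 1.7500, f(x_4) = 0.173774, coefficient = 2
x_5 = 2.1250, f(x_5) = 0.119433, coefficient = 2
x_6 = 2.5000, f(x_6) = 0.082085, coefficient = 1

I ≈ (0.375000/2) × 3.759261 = 0.704861
Exact value: 0.696716
Error: 0.008146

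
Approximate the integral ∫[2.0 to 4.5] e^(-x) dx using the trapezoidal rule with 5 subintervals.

f(x) = e^(-x)
a = 2.0, b = 4.5, n = 5
h = (b - a)/n = 0.500000

Trapezoidal rule: (h/2)[f(x₀) + 2f(x₁) + 2f(x₂) + ... + f(xₙ)]

x_0 = 2.0000, f(x_0) = 0.135335, coefficient = 1
x_1 = 2.5000, f(x_1) = 0.082085, coefficient = 2
x_2 = 3.0000, f(x_2) = 0.049787, coefficient = 2
x_3 = 3.5000, f(x_3) = 0.030197, coefficient = 2
x_4 = 4.0000, f(x_4) = 0.018316, coefficient = 2
x_5 = 4.5000, f(x_5) = 0.011109, coefficient = 1

I ≈ (0.500000/2) × 0.507214 = 0.126804
Exact value: 0.124226
Error: 0.002577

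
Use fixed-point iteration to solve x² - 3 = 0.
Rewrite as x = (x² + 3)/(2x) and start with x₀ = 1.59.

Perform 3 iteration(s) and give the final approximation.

Equation: x² - 3 = 0
Fixed-point form: x = (x² + 3)/(2x)
x₀ = 1.59

x_1 = g(1.590000) = 1.738396
x_2 = g(1.738396) = 1.732062
x_3 = g(1.732062) = 1.732051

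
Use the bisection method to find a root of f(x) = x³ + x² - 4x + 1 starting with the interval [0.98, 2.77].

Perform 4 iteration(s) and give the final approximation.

f(x) = x³ + x² - 4x + 1
Initial interval: [0.98, 2.77]

Iteration 1:
  c_1 = (0.980000 + 2.770000)/2 = 1.875000
  f(c_1) = f(1.875000) = 3.607422
  f(a) × f(c) < 0, new interval: [0.980000, 1.875000]
Iteration 2:
  c_2 = (0.980000 + 1.875000)/2 = 1.427500
  f(c_2) = f(1.427500) = 0.236653
  f(a) × f(c) < 0, new interval: [0.980000, 1.427500]
Iteration 3:
  c_3 = (0.980000 + 1.427500)/2 = 1.203750
  f(c_3) = f(1.203750) = -0.621735
  f(a) × f(c) ≥ 0, new interval: [1.203750, 1.427500]
Iteration 4:
  c_4 = (1.203750 + 1.427500)/2 = 1.315625
  f(c_4) = f(1.315625) = -0.254456
  f(a) × f(c) ≥ 0, new interval: [1.315625, 1.427500]

After 4 iteration(s), the approximation is c_4 = 1.315625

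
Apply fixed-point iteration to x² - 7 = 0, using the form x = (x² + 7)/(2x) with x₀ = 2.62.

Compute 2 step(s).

Equation: x² - 7 = 0
Fixed-point form: x = (x² + 7)/(2x)
x₀ = 2.62

x_1 = g(2.620000) = 2.645878
x_2 = g(2.645878) = 2.645751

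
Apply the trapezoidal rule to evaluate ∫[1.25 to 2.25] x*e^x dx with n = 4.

f(x) = x*e^x
a = 1.25, b = 2.25, n = 4
h = (b - a)/n = 0.250000

Trapezoidal rule: (h/2)[f(x₀) + 2f(x₁) + 2f(x₂) + ... + f(xₙ)]

x_0 = 1.2500, f(x_0) = 4.362929, coefficient = 1
x_1 = 1.5000, f(x_1) = 6.722534, coefficient = 2
x_2 = 1.7500, f(x_2) = 10.070555, coefficient = 2
x_3 = 2.0000, f(x_3) = 14.778112, coefficient = 2
x_4 = 2.2500, f(x_4) = 21.347406, coefficient = 1

I ≈ (0.250000/2) × 88.852735 = 11.106592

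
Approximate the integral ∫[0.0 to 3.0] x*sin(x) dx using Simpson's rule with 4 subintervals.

f(x) = x*sin(x)
a = 0.0, b = 3.0, n = 4
h = (b - a)/n = 0.750000

Simpson's rule: (h/3)[f(x₀) + 4f(x₁) + 2f(x₂) + ... + f(xₙ)]

x_0 = 0.0000, f(x_0) = 0.000000, coefficient = 1
x_1 = 0.7500, f(x_1) = 0.511229, coefficient = 4
x_2 = 1.5000, f(x_2) = 1.496242, coefficient = 2
x_3 = 2.2500, f(x_3) = 1.750665, coefficient = 4
x_4 = 3.0000, f(x_4) = 0.423360, coefficient = 1

I ≈ (0.750000/3) × 12.463420 = 3.115855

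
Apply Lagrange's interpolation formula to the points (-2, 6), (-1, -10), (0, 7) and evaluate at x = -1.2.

Lagrange interpolation formula:
P(x) = Σ yᵢ × Lᵢ(x)
where Lᵢ(x) = Π_{j≠i} (x - xⱼ)/(xᵢ - xⱼ)

L_0(-1.2) = (-1.2 - (-1))/(-2 - (-1)) × (-1.2 - 0)/(-2 - 0) = 0.120000
L_1(-1.2) = (-1.2 - (-2))/(-1 - (-2)) × (-1.2 - 0)/(-1 - 0) = 0.960000
L_2(-1.2) = (-1.2 - (-2))/(0 - (-2)) × (-1.2 - (-1))/(0 - (-1)) = -0.080000

P(-1.2) = 6×L_0(-1.2) + (-10)×L_1(-1.2) + 7×L_2(-1.2)
P(-1.2) = -9.440000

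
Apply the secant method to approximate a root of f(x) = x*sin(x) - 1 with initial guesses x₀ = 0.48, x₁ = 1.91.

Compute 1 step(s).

f(x) = x*sin(x) - 1
x₀ = 0.48, x₁ = 1.91

Secant formula: x_{n+1} = x_n - f(x_n)(x_n - x_{n-1})/(f(x_n) - f(x_{n-1}))

Iteration 1:
  f(0.480000) = -0.778346
  f(1.910000) = 0.801168
  x_2 = 1.910000 - 0.801168×(1.910000 - 0.480000)/(0.801168 - (-0.778346))
       = 1.184669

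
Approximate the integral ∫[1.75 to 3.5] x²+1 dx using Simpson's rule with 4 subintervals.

f(x) = x²+1
a = 1.75, b = 3.5, n = 4
h = (b - a)/n = 0.437500

Simpson's rule: (h/3)[f(x₀) + 4f(x₁) + 2f(x₂) + ... + f(xₙ)]

x_0 = 1.7500, f(x_0) = 4.062500, coefficient = 1
x_1 = 2.1875, f(x_1) = 5.785156, coefficient = 4
x_2 = 2.6250, f(x_2) = 7.890625, coefficient = 2
x_3 = 3.0625, f(x_3) = 10.378906, coefficient = 4
x_4 = 3.5000, f(x_4) = 13.250000, coefficient = 1

I ≈ (0.437500/3) × 97.750000 = 14.255208
Exact value: 14.255208
Error: 0.000000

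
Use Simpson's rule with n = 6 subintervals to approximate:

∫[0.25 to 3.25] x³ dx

f(x) = x³
a = 0.25, b = 3.25, n = 6
h = (b - a)/n = 0.500000

Simpson's rule: (h/3)[f(x₀) + 4f(x₁) + 2f(x₂) + ... + f(xₙ)]

x_0 = 0.2500, f(x_0) = 0.015625, coefficient = 1
x_1 = 0.7500, f(x_1) = 0.421875, coefficient = 4
x_2 = 1.2500, f(x_2) = 1.953125, coefficient = 2
x_3 = 1.7500, f(x_3) = 5.359375, coefficient = 4
x_4 = 2.2500, f(x_4) = 11.390625, coefficient = 2
x_5 = 2.7500, f(x_5) = 20.796875, coefficient = 4
x_6 = 3.2500, f(x_6) = 34.328125, coefficient = 1

I ≈ (0.500000/3) × 167.343750 = 27.890625
Exact value: 27.890625
Error: 0.000000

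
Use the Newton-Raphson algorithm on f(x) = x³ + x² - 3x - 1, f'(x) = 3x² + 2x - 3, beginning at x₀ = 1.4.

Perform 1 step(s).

f(x) = x³ + x² - 3x - 1
f'(x) = 3x² + 2x - 3
x₀ = 1.4

Newton-Raphson formula: x_{n+1} = x_n - f(x_n)/f'(x_n)

Iteration 1:
  f(1.400000) = -0.496000
  f'(1.400000) = 5.680000
  x_1 = 1.400000 - (-0.496000)/5.680000 = 1.487324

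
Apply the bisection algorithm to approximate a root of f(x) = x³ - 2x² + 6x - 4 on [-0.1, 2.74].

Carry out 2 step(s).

f(x) = x³ - 2x² + 6x - 4
Initial interval: [-0.1, 2.74]

Iteration 1:
  c_1 = (-0.100000 + 2.740000)/2 = 1.320000
  f(c_1) = f(1.320000) = 2.735168
  f(a) × f(c) < 0, new interval: [-0.100000, 1.320000]
Iteration 2:
  c_2 = (-0.100000 + 1.320000)/2 = 0.610000
  f(c_2) = f(0.610000) = -0.857219
  f(a) × f(c) ≥ 0, new interval: [0.610000, 1.320000]

After 2 iteration(s), the approximation is c_2 = 0.610000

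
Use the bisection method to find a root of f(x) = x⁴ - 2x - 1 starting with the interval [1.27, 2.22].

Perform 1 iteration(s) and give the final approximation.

f(x) = x⁴ - 2x - 1
Initial interval: [1.27, 2.22]

Iteration 1:
  c_1 = (1.270000 + 2.220000)/2 = 1.745000
  f(c_1) = f(1.745000) = 4.782177
  f(a) × f(c) < 0, new interval: [1.270000, 1.745000]

After 1 iteration(s), the approximation is c_1 = 1.745000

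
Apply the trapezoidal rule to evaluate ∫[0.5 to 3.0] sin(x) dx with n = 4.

f(x) = sin(x)
a = 0.5, b = 3.0, n = 4
h = (b - a)/n = 0.625000

Trapezoidal rule: (h/2)[f(x₀) + 2f(x₁) + 2f(x₂) + ... + f(xₙ)]

x_0 = 0.5000, f(x_0) = 0.479426, coefficient = 1
x_1 = 1.1250, f(x_1) = 0.902268, coefficient = 2
x_2 = 1.7500, f(x_2) = 0.983986, coefficient = 2
x_3 = 2.3750, f(x_3) = 0.693685, coefficient = 2
x_4 = 3.0000, f(x_4) = 0.141120, coefficient = 1

I ≈ (0.625000/2) × 5.780423 = 1.806382
Exact value: 1.867575
Error: 0.061193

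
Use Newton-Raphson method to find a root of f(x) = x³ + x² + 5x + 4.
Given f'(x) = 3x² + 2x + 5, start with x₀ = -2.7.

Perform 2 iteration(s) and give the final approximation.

f(x) = x³ + x² + 5x + 4
f'(x) = 3x² + 2x + 5
x₀ = -2.7

Newton-Raphson formula: x_{n+1} = x_n - f(x_n)/f'(x_n)

Iteration 1:
  f(-2.700000) = -21.893000
  f'(-2.700000) = 21.470000
  x_1 = -2.700000 - (-21.893000)/21.470000 = -1.680298
Iteration 2:
  f(-1.680298) = -6.322245
  f'(-1.680298) = 10.109609
  x_2 = -1.680298 - (-6.322245)/10.109609 = -1.054928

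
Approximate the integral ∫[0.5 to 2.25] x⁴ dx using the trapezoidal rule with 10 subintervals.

f(x) = x⁴
a = 0.5, b = 2.25, n = 10
h = (b - a)/n = 0.175000

Trapezoidal rule: (h/2)[f(x₀) + 2f(x₁) + 2f(x₂) + ... + f(xₙ)]

x_0 = 0.5000, f(x_0) = 0.062500, coefficient = 1
x_1 = 0.6750, f(x_1) = 0.207594, coefficient = 2
x_2 = 0.8500, f(x_2) = 0.522006, coefficient = 2
x_3 = 1.0250, f(x_3) = 1.103813, coefficient = 2
x_4 = 1.2000, f(x_4) = 2.073600, coefficient = 2
x_5 = 1.3750, f(x_5) = 3.574463, coefficient = 2
x_6 = 1.5500, f(x_6) = 5.772006, coefficient = 2
x_7 = 1.7250, f(x_7) = 8.854344, coefficient = 2
x_8 = 1.9000, f(x_8) = 13.032100, coefficient = 2
x_9 = 2.0750, f(x_9) = 18.538407, coefficient = 2
x_10 = 2.2500, f(x_10) = 25.628906, coefficient = 1

I ≈ (0.175000/2) × 133.048073 = 11.641706
Exact value: 11.526758
Error: 0.114949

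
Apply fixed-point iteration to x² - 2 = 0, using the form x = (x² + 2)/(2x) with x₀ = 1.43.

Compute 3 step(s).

Equation: x² - 2 = 0
Fixed-point form: x = (x² + 2)/(2x)
x₀ = 1.43

x_1 = g(1.430000) = 1.414301
x_2 = g(1.414301) = 1.414214
x_3 = g(1.414214) = 1.414214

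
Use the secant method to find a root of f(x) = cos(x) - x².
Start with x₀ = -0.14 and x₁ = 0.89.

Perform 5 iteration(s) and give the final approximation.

f(x) = cos(x) - x²
x₀ = -0.14, x₁ = 0.89

Secant formula: x_{n+1} = x_n - f(x_n)(x_n - x_{n-1})/(f(x_n) - f(x_{n-1}))

Iteration 1:
  f(-0.140000) = 0.970616
  f(0.890000) = -0.162688
  x_2 = 0.890000 - (-0.162688)×(0.890000 - (-0.140000))/(-0.162688 - 0.970616)
       = 0.742142
Iteration 2:
  f(0.890000) = -0.162688
  f(0.742142) = 0.186249
  x_3 = 0.742142 - 0.186249×(0.742142 - 0.890000)/(0.186249 - (-0.162688))
       = 0.821063
Iteration 3:
  f(0.742142) = 0.186249
  f(0.821063) = 0.007300
  x_4 = 0.821063 - 0.007300×(0.821063 - 0.742142)/(0.007300 - 0.186249)
       = 0.824282
Iteration 4:
  f(0.821063) = 0.007300
  f(0.824282) = -0.000357
  x_5 = 0.824282 - (-0.000357)×(0.824282 - 0.821063)/(-0.000357 - 0.007300)
       = 0.824132
Iteration 5:
  f(0.824282) = -0.000357
  f(0.824132) = 0.000001
  x_6 = 0.824132 - 0.000001×(0.824132 - 0.824282)/(0.000001 - (-0.000357))
       = 0.824132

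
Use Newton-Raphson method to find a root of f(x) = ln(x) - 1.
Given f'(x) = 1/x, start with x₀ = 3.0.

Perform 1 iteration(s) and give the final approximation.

f(x) = ln(x) - 1
f'(x) = 1/x
x₀ = 3.0

Newton-Raphson formula: x_{n+1} = x_n - f(x_n)/f'(x_n)

Iteration 1:
  f(3.000000) = 0.098612
  f'(3.000000) = 0.333333
  x_1 = 3.000000 - 0.098612/0.333333 = 2.704163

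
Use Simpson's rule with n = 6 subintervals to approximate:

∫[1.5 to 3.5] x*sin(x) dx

f(x) = x*sin(x)
a = 1.5, b = 3.5, n = 6
h = (b - a)/n = 0.333333

Simpson's rule: (h/3)[f(x₀) + 4f(x₁) + 2f(x₂) + ... + f(xₙ)]

x_0 = 1.5000, f(x_0) = 1.496242, coefficient = 1
x_1 = 1.8333, f(x_1) = 1.770514, coefficient = 4
x_2 = 2.1667, f(x_2) = 1.793264, coefficient = 2
x_3 = 2.5000, f(x_3) = 1.496180, coefficient = 4
x_4 = 2.8333, f(x_4) = 0.859635, coefficient = 2
x_5 = 3.1667, f(x_5) = -0.079393, coefficient = 4
x_6 = 3.5000, f(x_6) = -1.227741, coefficient = 1

I ≈ (0.333333/3) × 18.323503 = 2.035945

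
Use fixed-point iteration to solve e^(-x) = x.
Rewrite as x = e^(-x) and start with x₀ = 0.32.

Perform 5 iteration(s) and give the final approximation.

Equation: e^(-x) = x
Fixed-point form: x = e^(-x)
x₀ = 0.32

x_1 = g(0.320000) = 0.726149
x_2 = g(0.726149) = 0.483768
x_3 = g(0.483768) = 0.616456
x_4 = g(0.616456) = 0.539854
x_5 = g(0.539854) = 0.582833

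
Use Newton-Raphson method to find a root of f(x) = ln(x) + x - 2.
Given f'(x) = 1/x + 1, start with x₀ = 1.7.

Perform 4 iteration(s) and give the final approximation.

f(x) = ln(x) + x - 2
f'(x) = 1/x + 1
x₀ = 1.7

Newton-Raphson formula: x_{n+1} = x_n - f(x_n)/f'(x_n)

Iteration 1:
  f(1.700000) = 0.230628
  f'(1.700000) = 1.588235
  x_1 = 1.700000 - 0.230628/1.588235 = 1.554790
Iteration 2:
  f(1.554790) = -0.003870
  f'(1.554790) = 1.643174
  x_2 = 1.554790 - (-0.003870)/1.643174 = 1.557145
Iteration 3:
  f(1.557145) = -0.000001
  f'(1.557145) = 1.642201
  x_3 = 1.557145 - (-0.000001)/1.642201 = 1.557146
Iteration 4:
  f(1.557146) = 0.000000
  f'(1.557146) = 1.642201
  x_4 = 1.557146 - 0.000000/1.642201 = 1.557146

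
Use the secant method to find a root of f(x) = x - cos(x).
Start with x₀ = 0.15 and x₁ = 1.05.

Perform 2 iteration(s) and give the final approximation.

f(x) = x - cos(x)
x₀ = 0.15, x₁ = 1.05

Secant formula: x_{n+1} = x_n - f(x_n)(x_n - x_{n-1})/(f(x_n) - f(x_{n-1}))

Iteration 1:
  f(0.150000) = -0.838771
  f(1.050000) = 0.552429
  x_2 = 1.050000 - 0.552429×(1.050000 - 0.150000)/(0.552429 - (-0.838771))
       = 0.692621
Iteration 2:
  f(1.050000) = 0.552429
  f(0.692621) = -0.076954
  x_3 = 0.692621 - (-0.076954)×(0.692621 - 1.050000)/(-0.076954 - 0.552429)
       = 0.736317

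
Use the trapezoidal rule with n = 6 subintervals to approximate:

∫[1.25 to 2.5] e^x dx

f(x) = e^x
a = 1.25, b = 2.5, n = 6
h = (b - a)/n = 0.208333

Trapezoidal rule: (h/2)[f(x₀) + 2f(x₁) + 2f(x₂) + ... + f(xₙ)]

x_0 = 1.2500, f(x_0) = 3.490343, coefficient = 1
x_1 = 1.4583, f(x_1) = 4.298789, coefficient = 2
x_2 = 1.6667, f(x_2) = 5.294490, coefficient = 2
x_3 = 1.8750, f(x_3) = 6.520819, coefficient = 2
x_4 = 2.0833, f(x_4) = 8.031195, coefficient = 2
x_5 = 2.2917, f(x_5) = 9.891410, coefficient = 2
x_6 = 2.5000, f(x_6) = 12.182494, coefficient = 1

I ≈ (0.208333/2) × 83.746242 = 8.723567
Exact value: 8.692151
Error: 0.031416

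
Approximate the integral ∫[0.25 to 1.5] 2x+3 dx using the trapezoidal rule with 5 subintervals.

f(x) = 2x+3
a = 0.25, b = 1.5, n = 5
h = (b - a)/n = 0.250000

Trapezoidal rule: (h/2)[f(x₀) + 2f(x₁) + 2f(x₂) + ... + f(xₙ)]

x_0 = 0.2500, f(x_0) = 3.500000, coefficient = 1
x_1 = 0.5000, f(x_1) = 4.000000, coefficient = 2
x_2 = 0.7500, f(x_2) = 4.500000, coefficient = 2
x_3 = 1.0000, f(x_3) = 5.000000, coefficient = 2
x_4 = 1.2500, f(x_4) = 5.500000, coefficient = 2
x_5 = 1.5000, f(x_5) = 6.000000, coefficient = 1

I ≈ (0.250000/2) × 47.500000 = 5.937500
Exact value: 5.937500
Error: 0.000000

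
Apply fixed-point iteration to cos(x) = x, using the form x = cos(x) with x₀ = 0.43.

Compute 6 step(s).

Equation: cos(x) = x
Fixed-point form: x = cos(x)
x₀ = 0.43

x_1 = g(0.430000) = 0.908966
x_2 = g(0.908966) = 0.614562
x_3 = g(0.614562) = 0.817026
x_4 = g(0.817026) = 0.684393
x_5 = g(0.684393) = 0.774803
x_6 = g(0.774803) = 0.714559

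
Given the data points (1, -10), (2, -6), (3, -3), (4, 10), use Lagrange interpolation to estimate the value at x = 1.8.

Lagrange interpolation formula:
P(x) = Σ yᵢ × Lᵢ(x)
where Lᵢ(x) = Π_{j≠i} (x - xⱼ)/(xᵢ - xⱼ)

L_0(1.8) = (1.8 - 2)/(1 - 2) × (1.8 - 3)/(1 - 3) × (1.8 - 4)/(1 - 4) = 0.088000
L_1(1.8) = (1.8 - 1)/(2 - 1) × (1.8 - 3)/(2 - 3) × (1.8 - 4)/(2 - 4) = 1.056000
L_2(1.8) = (1.8 - 1)/(3 - 1) × (1.8 - 2)/(3 - 2) × (1.8 - 4)/(3 - 4) = -0.176000
L_3(1.8) = (1.8 - 1)/(4 - 1) × (1.8 - 2)/(4 - 2) × (1.8 - 3)/(4 - 3) = 0.032000

P(1.8) = (-10)×L_0(1.8) + (-6)×L_1(1.8) + (-3)×L_2(1.8) + 10×L_3(1.8)
P(1.8) = -6.368000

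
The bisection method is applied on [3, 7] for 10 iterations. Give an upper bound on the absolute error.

Bisection error bound: |error| ≤ (b-a)/2^n
|error| ≤ (7 - 3)/2^10 = 4/2^10
|error| ≤ 0.0039062500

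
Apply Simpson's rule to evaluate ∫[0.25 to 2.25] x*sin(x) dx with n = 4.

f(x) = x*sin(x)
a = 0.25, b = 2.25, n = 4
h = (b - a)/n = 0.500000

Simpson's rule: (h/3)[f(x₀) + 4f(x₁) + 2f(x₂) + ... + f(xₙ)]

x_0 = 0.2500, f(x_0) = 0.061851, coefficient = 1
x_1 = 0.7500, f(x_1) = 0.511229, coefficient = 4
x_2 = 1.2500, f(x_2) = 1.186231, coefficient = 2
x_3 = 1.7500, f(x_3) = 1.721975, coefficient = 4
x_4 = 2.2500, f(x_4) = 1.750665, coefficient = 1

I ≈ (0.500000/3) × 13.117795 = 2.186299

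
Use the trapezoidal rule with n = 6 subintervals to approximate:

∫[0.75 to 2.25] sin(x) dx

f(x) = sin(x)
a = 0.75, b = 2.25, n = 6
h = (b - a)/n = 0.250000

Trapezoidal rule: (h/2)[f(x₀) + 2f(x₁) + 2f(x₂) + ... + f(xₙ)]

x_0 = 0.7500, f(x_0) = 0.681639, coefficient = 1
x_1 = 1.0000, f(x_1) = 0.841471, coefficient = 2
x_2 = 1.2500, f(x_2) = 0.948985, coefficient = 2
x_3 = 1.5000, f(x_3) = 0.997495, coefficient = 2
x_4 = 1.7500, f(x_4) = 0.983986, coefficient = 2
x_5 = 2.0000, f(x_5) = 0.909297, coefficient = 2
x_6 = 2.2500, f(x_6) = 0.778073, coefficient = 1

I ≈ (0.250000/2) × 10.822180 = 1.352772
Exact value: 1.359862
Error: 0.007090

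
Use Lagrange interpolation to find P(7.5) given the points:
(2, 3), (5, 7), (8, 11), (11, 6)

Lagrange interpolation formula:
P(x) = Σ yᵢ × Lᵢ(x)
where Lᵢ(x) = Π_{j≠i} (x - xⱼ)/(xᵢ - xⱼ)

L_0(7.5) = (7.5 - 5)/(2 - 5) × (7.5 - 8)/(2 - 8) × (7.5 - 11)/(2 - 11) = -0.027006
L_1(7.5) = (7.5 - 2)/(5 - 2) × (7.5 - 8)/(5 - 8) × (7.5 - 11)/(5 - 11) = 0.178241
L_2(7.5) = (7.5 - 2)/(8 - 2) × (7.5 - 5)/(8 - 5) × (7.5 - 11)/(8 - 11) = 0.891204
L_3(7.5) = (7.5 - 2)/(11 - 2) × (7.5 - 5)/(11 - 5) × (7.5 - 8)/(11 - 8) = -0.042438

P(7.5) = 3×L_0(7.5) + 7×L_1(7.5) + 11×L_2(7.5) + 6×L_3(7.5)
P(7.5) = 10.715278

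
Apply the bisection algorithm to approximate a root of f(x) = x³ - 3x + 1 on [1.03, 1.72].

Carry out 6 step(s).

f(x) = x³ - 3x + 1
Initial interval: [1.03, 1.72]

Iteration 1:
  c_1 = (1.030000 + 1.720000)/2 = 1.375000
  f(c_1) = f(1.375000) = -0.525391
  f(a) × f(c) ≥ 0, new interval: [1.375000, 1.720000]
Iteration 2:
  c_2 = (1.375000 + 1.720000)/2 = 1.547500
  f(c_2) = f(1.547500) = 0.063385
  f(a) × f(c) < 0, new interval: [1.375000, 1.547500]
Iteration 3:
  c_3 = (1.375000 + 1.547500)/2 = 1.461250
  f(c_3) = f(1.461250) = -0.263614
  f(a) × f(c) ≥ 0, new interval: [1.461250, 1.547500]
Iteration 4:
  c_4 = (1.461250 + 1.547500)/2 = 1.504375
  f(c_4) = f(1.504375) = -0.108508
  f(a) × f(c) ≥ 0, new interval: [1.504375, 1.547500]
Iteration 5:
  c_5 = (1.504375 + 1.547500)/2 = 1.525937
  f(c_5) = f(1.525937) = -0.024690
  f(a) × f(c) ≥ 0, new interval: [1.525937, 1.547500]
Iteration 6:
  c_6 = (1.525937 + 1.547500)/2 = 1.536719
  f(c_6) = f(1.536719) = 0.018812
  f(a) × f(c) < 0, new interval: [1.525937, 1.536719]

After 6 iteration(s), the approximation is c_6 = 1.536719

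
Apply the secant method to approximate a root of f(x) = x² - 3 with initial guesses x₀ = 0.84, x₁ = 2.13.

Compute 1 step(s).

f(x) = x² - 3
x₀ = 0.84, x₁ = 2.13

Secant formula: x_{n+1} = x_n - f(x_n)(x_n - x_{n-1})/(f(x_n) - f(x_{n-1}))

Iteration 1:
  f(0.840000) = -2.294400
  f(2.130000) = 1.536900
  x_2 = 2.130000 - 1.536900×(2.130000 - 0.840000)/(1.536900 - (-2.294400))
       = 1.612525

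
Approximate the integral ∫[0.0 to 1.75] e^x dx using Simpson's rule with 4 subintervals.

f(x) = e^x
a = 0.0, b = 1.75, n = 4
h = (b - a)/n = 0.437500

Simpson's rule: (h/3)[f(x₀) + 4f(x₁) + 2f(x₂) + ... + f(xₙ)]

x_0 = 0.0000, f(x_0) = 1.000000, coefficient = 1
x_1 = 0.4375, f(x_1) = 1.548830, coefficient = 4
x_2 = 0.8750, f(x_2) = 2.398875, coefficient = 2
x_3 = 1.3125, f(x_3) = 3.715451, coefficient = 4
x_4 = 1.7500, f(x_4) = 5.754603, coefficient = 1

I ≈ (0.437500/3) × 32.609477 = 4.755549
Exact value: 4.754603
Error: 0.000946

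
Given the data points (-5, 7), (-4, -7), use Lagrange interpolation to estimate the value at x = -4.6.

Lagrange interpolation formula:
P(x) = Σ yᵢ × Lᵢ(x)
where Lᵢ(x) = Π_{j≠i} (x - xⱼ)/(xᵢ - xⱼ)

L_0(-4.6) = (-4.6 - (-4))/(-5 - (-4)) = 0.600000
L_1(-4.6) = (-4.6 - (-5))/(-4 - (-5)) = 0.400000

P(-4.6) = 7×L_0(-4.6) + (-7)×L_1(-4.6)
P(-4.6) = 1.400000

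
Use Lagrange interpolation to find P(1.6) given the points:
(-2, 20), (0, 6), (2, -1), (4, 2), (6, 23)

Lagrange interpolation formula:
P(x) = Σ yᵢ × Lᵢ(x)
where Lᵢ(x) = Π_{j≠i} (x - xⱼ)/(xᵢ - xⱼ)

L_0(1.6) = (1.6 - 0)/(-2 - 0) × (1.6 - 2)/(-2 - 2) × (1.6 - 4)/(-2 - 4) × (1.6 - 6)/(-2 - 6) = -0.017600
L_1(1.6) = (1.6 - (-2))/(0 - (-2)) × (1.6 - 2)/(0 - 2) × (1.6 - 4)/(0 - 4) × (1.6 - 6)/(0 - 6) = 0.158400
L_2(1.6) = (1.6 - (-2))/(2 - (-2)) × (1.6 - 0)/(2 - 0) × (1.6 - 4)/(2 - 4) × (1.6 - 6)/(2 - 6) = 0.950400
L_3(1.6) = (1.6 - (-2))/(4 - (-2)) × (1.6 - 0)/(4 - 0) × (1.6 - 2)/(4 - 2) × (1.6 - 6)/(4 - 6) = -0.105600
L_4(1.6) = (1.6 - (-2))/(6 - (-2)) × (1.6 - 0)/(6 - 0) × (1.6 - 2)/(6 - 2) × (1.6 - 4)/(6 - 4) = 0.014400

P(1.6) = 20×L_0(1.6) + 6×L_1(1.6) + (-1)×L_2(1.6) + 2×L_3(1.6) + 23×L_4(1.6)
P(1.6) = -0.232000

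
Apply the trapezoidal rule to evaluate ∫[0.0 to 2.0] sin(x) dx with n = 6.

f(x) = sin(x)
a = 0.0, b = 2.0, n = 6
h = (b - a)/n = 0.333333

Trapezoidal rule: (h/2)[f(x₀) + 2f(x₁) + 2f(x₂) + ... + f(xₙ)]

x_0 = 0.0000, f(x_0) = 0.000000, coefficient = 1
x_1 = 0.3333, f(x_1) = 0.327195, coefficient = 2
x_2 = 0.6667, f(x_2) = 0.618370, coefficient = 2
x_3 = 1.0000, f(x_3) = 0.841471, coefficient = 2
x_4 = 1.3333, f(x_4) = 0.971938, coefficient = 2
x_5 = 1.6667, f(x_5) = 0.995408, coefficient = 2
x_6 = 2.0000, f(x_6) = 0.909297, coefficient = 1

I ≈ (0.333333/2) × 8.418060 = 1.403010
Exact value: 1.416147
Error: 0.013137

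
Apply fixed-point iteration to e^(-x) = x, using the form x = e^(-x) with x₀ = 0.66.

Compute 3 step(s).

Equation: e^(-x) = x
Fixed-point form: x = e^(-x)
x₀ = 0.66

x_1 = g(0.660000) = 0.516851
x_2 = g(0.516851) = 0.596395
x_3 = g(0.596395) = 0.550793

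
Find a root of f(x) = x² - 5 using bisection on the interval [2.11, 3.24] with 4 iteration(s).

f(x) = x² - 5
Initial interval: [2.11, 3.24]

Iteration 1:
  c_1 = (2.110000 + 3.240000)/2 = 2.675000
  f(c_1) = f(2.675000) = 2.155625
  f(a) × f(c) < 0, new interval: [2.110000, 2.675000]
Iteration 2:
  c_2 = (2.110000 + 2.675000)/2 = 2.392500
  f(c_2) = f(2.392500) = 0.724056
  f(a) × f(c) < 0, new interval: [2.110000, 2.392500]
Iteration 3:
  c_3 = (2.110000 + 2.392500)/2 = 2.251250
  f(c_3) = f(2.251250) = 0.068127
  f(a) × f(c) < 0, new interval: [2.110000, 2.251250]
Iteration 4:
  c_4 = (2.110000 + 2.251250)/2 = 2.180625
  f(c_4) = f(2.180625) = -0.244875
  f(a) × f(c) ≥ 0, new interval: [2.180625, 2.251250]

After 4 iteration(s), the approximation is c_4 = 2.180625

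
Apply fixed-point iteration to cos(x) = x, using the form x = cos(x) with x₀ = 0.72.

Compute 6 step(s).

Equation: cos(x) = x
Fixed-point form: x = cos(x)
x₀ = 0.72

x_1 = g(0.720000) = 0.751806
x_2 = g(0.751806) = 0.730457
x_3 = g(0.730457) = 0.744870
x_4 = g(0.744870) = 0.735176
x_5 = g(0.735176) = 0.741713
x_6 = g(0.741713) = 0.737313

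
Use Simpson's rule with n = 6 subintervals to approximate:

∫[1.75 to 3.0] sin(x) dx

f(x) = sin(x)
a = 1.75, b = 3.0, n = 6
h = (b - a)/n = 0.208333

Simpson's rule: (h/3)[f(x₀) + 4f(x₁) + 2f(x₂) + ... + f(xₙ)]

x_0 = 1.7500, f(x_0) = 0.983986, coefficient = 1
x_1 = 1.9583, f(x_1) = 0.925843, coefficient = 4
x_2 = 2.1667, f(x_2) = 0.827660, coefficient = 2
x_3 = 2.3750, f(x_3) = 0.693685, coefficient = 4
x_4 = 2.5833, f(x_4) = 0.529711, coefficient = 2
x_5 = 2.7917, f(x_5) = 0.342828, coefficient = 4
x_6 = 3.0000, f(x_6) = 0.141120, coefficient = 1

I ≈ (0.208333/3) × 11.689272 = 0.811755
Exact value: 0.811746
Error: 0.000009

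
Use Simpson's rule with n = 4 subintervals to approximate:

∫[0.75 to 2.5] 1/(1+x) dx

f(x) = 1/(1+x)
a = 0.75, b = 2.5, n = 4
h = (b - a)/n = 0.437500

Simpson's rule: (h/3)[f(x₀) + 4f(x₁) + 2f(x₂) + ... + f(xₙ)]

x_0 = 0.7500, f(x_0) = 0.571429, coefficient = 1
x_1 = 1.1875, f(x_1) = 0.457143, coefficient = 4
x_2 = 1.6250, f(x_2) = 0.380952, coefficient = 2
x_3 = 2.0625, f(x_3) = 0.326531, coefficient = 4
x_4 = 2.5000, f(x_4) = 0.285714, coefficient = 1

I ≈ (0.437500/3) × 4.753741 = 0.693254
Exact value: 0.693147
Error: 0.000107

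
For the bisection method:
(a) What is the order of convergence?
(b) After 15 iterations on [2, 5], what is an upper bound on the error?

(a) Bisection has linear (order 1) convergence; the error is halved each step.

(b) Error bound = (b-a)/2^n = (5 - 2)/2^{15}
    = 3/2^{15}

(a) 1 (linear); (b) error ≤ 9.16e-05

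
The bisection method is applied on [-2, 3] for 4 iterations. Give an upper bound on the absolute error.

Bisection error bound: |error| ≤ (b-a)/2^n
|error| ≤ (3 - (-2))/2^4 = 5/2^4
|error| ≤ 0.3125000000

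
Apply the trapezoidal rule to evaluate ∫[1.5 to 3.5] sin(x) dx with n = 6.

f(x) = sin(x)
a = 1.5, b = 3.5, n = 6
h = (b - a)/n = 0.333333

Trapezoidal rule: (h/2)[f(x₀) + 2f(x₁) + 2f(x₂) + ... + f(xₙ)]

x_0 = 1.5000, f(x_0) = 0.997495, coefficient = 1
x_1 = 1.8333, f(x_1) = 0.965735, coefficient = 2
x_2 = 2.1667, f(x_2) = 0.827660, coefficient = 2
x_3 = 2.5000, f(x_3) = 0.598472, coefficient = 2
x_4 = 2.8333, f(x_4) = 0.303400, coefficient = 2
x_5 = 3.1667, f(x_5) = -0.025071, coefficient = 2
x_6 = 3.5000, f(x_6) = -0.350783, coefficient = 1

I ≈ (0.333333/2) × 5.987104 = 0.997851
Exact value: 1.007194
Error: 0.009343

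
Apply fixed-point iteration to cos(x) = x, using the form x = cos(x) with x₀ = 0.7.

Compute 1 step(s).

Equation: cos(x) = x
Fixed-point form: x = cos(x)
x₀ = 0.7

x_1 = g(0.700000) = 0.764842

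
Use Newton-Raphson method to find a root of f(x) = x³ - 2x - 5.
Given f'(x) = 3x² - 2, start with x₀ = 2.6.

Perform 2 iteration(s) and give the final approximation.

f(x) = x³ - 2x - 5
f'(x) = 3x² - 2
x₀ = 2.6

Newton-Raphson formula: x_{n+1} = x_n - f(x_n)/f'(x_n)

Iteration 1:
  f(2.600000) = 7.376000
  f'(2.600000) = 18.280000
  x_1 = 2.600000 - 7.376000/18.280000 = 2.196499
Iteration 2:
  f(2.196499) = 1.204247
  f'(2.196499) = 12.473822
  x_2 = 2.196499 - 1.204247/12.473822 = 2.099957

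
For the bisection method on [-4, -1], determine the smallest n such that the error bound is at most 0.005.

We need (b-a)/2^n ≤ 0.005
(-1 - (-4))/2^n ≤ 0.005
3/2^n ≤ 0.005
2^n ≥ 600
n ≥ log₂(600) = 9.23
n ≥ 10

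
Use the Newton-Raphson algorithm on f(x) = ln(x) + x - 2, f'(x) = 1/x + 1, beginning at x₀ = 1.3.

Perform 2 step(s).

f(x) = ln(x) + x - 2
f'(x) = 1/x + 1
x₀ = 1.3

Newton-Raphson formula: x_{n+1} = x_n - f(x_n)/f'(x_n)

Iteration 1:
  f(1.300000) = -0.437636
  f'(1.300000) = 1.769231
  x_1 = 1.300000 - (-0.437636)/1.769231 = 1.547359
Iteration 2:
  f(1.547359) = -0.016091
  f'(1.547359) = 1.646262
  x_2 = 1.547359 - (-0.016091)/1.646262 = 1.557134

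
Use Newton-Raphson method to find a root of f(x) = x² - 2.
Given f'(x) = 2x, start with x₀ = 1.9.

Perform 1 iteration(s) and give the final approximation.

f(x) = x² - 2
f'(x) = 2x
x₀ = 1.9

Newton-Raphson formula: x_{n+1} = x_n - f(x_n)/f'(x_n)

Iteration 1:
  f(1.900000) = 1.610000
  f'(1.900000) = 3.800000
  x_1 = 1.900000 - 1.610000/3.800000 = 1.476316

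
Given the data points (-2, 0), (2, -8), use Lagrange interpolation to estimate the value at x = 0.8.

Lagrange interpolation formula:
P(x) = Σ yᵢ × Lᵢ(x)
where Lᵢ(x) = Π_{j≠i} (x - xⱼ)/(xᵢ - xⱼ)

L_0(0.8) = (0.8 - 2)/(-2 - 2) = 0.300000
L_1(0.8) = (0.8 - (-2))/(2 - (-2)) = 0.700000

P(0.8) = 0×L_0(0.8) + (-8)×L_1(0.8)
P(0.8) = -5.600000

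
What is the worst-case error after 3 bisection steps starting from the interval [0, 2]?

Bisection error bound: |error| ≤ (b-a)/2^n
|error| ≤ (2 - 0)/2^3 = 2/2^3
|error| ≤ 0.2500000000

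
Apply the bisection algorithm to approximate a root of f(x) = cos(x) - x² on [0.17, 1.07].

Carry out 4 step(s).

f(x) = cos(x) - x²
Initial interval: [0.17, 1.07]

Iteration 1:
  c_1 = (0.170000 + 1.070000)/2 = 0.620000
  f(c_1) = f(0.620000) = 0.429478
  f(a) × f(c) ≥ 0, new interval: [0.620000, 1.070000]
Iteration 2:
  c_2 = (0.620000 + 1.070000)/2 = 0.845000
  f(c_2) = f(0.845000) = -0.050294
  f(a) × f(c) < 0, new interval: [0.620000, 0.845000]
Iteration 3:
  c_3 = (0.620000 + 0.845000)/2 = 0.732500
  f(c_3) = f(0.732500) = 0.206949
  f(a) × f(c) ≥ 0, new interval: [0.732500, 0.845000]
Iteration 4:
  c_4 = (0.732500 + 0.845000)/2 = 0.788750
  f(c_4) = f(0.788750) = 0.082606
  f(a) × f(c) ≥ 0, new interval: [0.788750, 0.845000]

After 4 iteration(s), the approximation is c_4 = 0.788750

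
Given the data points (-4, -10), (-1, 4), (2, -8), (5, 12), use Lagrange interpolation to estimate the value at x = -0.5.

Lagrange interpolation formula:
P(x) = Σ yᵢ × Lᵢ(x)
where Lᵢ(x) = Π_{j≠i} (x - xⱼ)/(xᵢ - xⱼ)

L_0(-0.5) = (-0.5 - (-1))/(-4 - (-1)) × (-0.5 - 2)/(-4 - 2) × (-0.5 - 5)/(-4 - 5) = -0.042438
L_1(-0.5) = (-0.5 - (-4))/(-1 - (-4)) × (-0.5 - 2)/(-1 - 2) × (-0.5 - 5)/(-1 - 5) = 0.891204
L_2(-0.5) = (-0.5 - (-4))/(2 - (-4)) × (-0.5 - (-1))/(2 - (-1)) × (-0.5 - 5)/(2 - 5) = 0.178241
L_3(-0.5) = (-0.5 - (-4))/(5 - (-4)) × (-0.5 - (-1))/(5 - (-1)) × (-0.5 - 2)/(5 - 2) = -0.027006

P(-0.5) = (-10)×L_0(-0.5) + 4×L_1(-0.5) + (-8)×L_2(-0.5) + 12×L_3(-0.5)
P(-0.5) = 2.239198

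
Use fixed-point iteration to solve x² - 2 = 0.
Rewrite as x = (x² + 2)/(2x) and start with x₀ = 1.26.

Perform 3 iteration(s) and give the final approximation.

Equation: x² - 2 = 0
Fixed-point form: x = (x² + 2)/(2x)
x₀ = 1.26

x_1 = g(1.260000) = 1.423651
x_2 = g(1.423651) = 1.414245
x_3 = g(1.414245) = 1.414214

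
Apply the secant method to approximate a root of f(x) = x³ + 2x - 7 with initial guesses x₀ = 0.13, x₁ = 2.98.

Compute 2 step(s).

f(x) = x³ + 2x - 7
x₀ = 0.13, x₁ = 2.98

Secant formula: x_{n+1} = x_n - f(x_n)(x_n - x_{n-1})/(f(x_n) - f(x_{n-1}))

Iteration 1:
  f(0.130000) = -6.737803
  f(2.980000) = 25.423592
  x_2 = 2.980000 - 25.423592×(2.980000 - 0.130000)/(25.423592 - (-6.737803))
       = 0.727074
Iteration 2:
  f(2.980000) = 25.423592
  f(0.727074) = -5.161493
  x_3 = 0.727074 - (-5.161493)×(0.727074 - 2.980000)/(-5.161493 - 25.423592)
       = 1.107275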